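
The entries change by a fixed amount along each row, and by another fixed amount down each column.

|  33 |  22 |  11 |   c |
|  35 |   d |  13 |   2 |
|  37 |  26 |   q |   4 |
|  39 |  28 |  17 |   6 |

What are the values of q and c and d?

Along each row the entries change by -11 per step; down each column they change by 2.
Row 3: from 37 at column 1, stepping by -11 to column 3 gives 15.
Row 1: from 33 at column 1, stepping by -11 to column 4 gives 0.
Row 2: from 35 at column 1, stepping by -11 to column 2 gives 24.

q = 15, c = 0, d = 24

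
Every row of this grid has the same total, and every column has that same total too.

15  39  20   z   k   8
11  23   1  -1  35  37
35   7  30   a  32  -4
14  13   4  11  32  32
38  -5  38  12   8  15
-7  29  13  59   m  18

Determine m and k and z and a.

Rows 2 and 4 both sum to 106, so that's the common total.
The known cells in row 3 total 100, leaving 106 − 100 = 6 for the blank.
The known cells in row 6 total 112, leaving 106 − 112 = -6 for the blank.
The known cells in column 4 total 87, leaving 106 − 87 = 19 for the blank.
The known cells in row 1 total 101, leaving 106 − 101 = 5 for the blank.

m = -6, k = 5, z = 19, a = 6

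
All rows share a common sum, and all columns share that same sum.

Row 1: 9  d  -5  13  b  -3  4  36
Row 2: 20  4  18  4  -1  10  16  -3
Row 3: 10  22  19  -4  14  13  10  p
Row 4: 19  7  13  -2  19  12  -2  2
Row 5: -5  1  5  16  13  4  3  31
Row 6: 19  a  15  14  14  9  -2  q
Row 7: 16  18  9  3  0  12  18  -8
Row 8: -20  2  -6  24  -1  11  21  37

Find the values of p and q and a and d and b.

Rows 2 and 4 both sum to 68, so that's the common total.
The known cells in column 5 total 58, leaving 68 − 58 = 10 for the blank.
The known cells in row 1 total 64, leaving 68 − 64 = 4 for the blank.
The known cells in row 3 total 84, leaving 68 − 84 = -16 for the blank.
The known cells in column 2 total 58, leaving 68 − 58 = 10 for the blank.
The known cells in row 6 total 79, leaving 68 − 79 = -11 for the blank.

p = -16, q = -11, a = 10, d = 4, b = 10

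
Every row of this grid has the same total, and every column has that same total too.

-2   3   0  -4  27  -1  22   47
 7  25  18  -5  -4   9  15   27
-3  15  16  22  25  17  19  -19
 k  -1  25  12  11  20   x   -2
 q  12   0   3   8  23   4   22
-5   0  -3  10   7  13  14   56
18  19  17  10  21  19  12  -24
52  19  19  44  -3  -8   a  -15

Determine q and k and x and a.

q = 20, k = 5, x = 22, a = -16

Rows 1 and 2 both sum to 92, so that's the common total.
Row 5 has 12 + 0 + 3 + 8 + 23 + 4 + 22 = 72; the blank must be 92 − 72 = 20.
Row 8 has 52 + 19 + 19 + 44 − 3 − 8 − 15 = 108; the blank must be 92 − 108 = -16.
Column 7 has 22 + 15 + 19 + 4 + 14 + 12 − 16 = 70; the blank must be 92 − 70 = 22.
Row 4 has -1 + 25 + 12 + 11 + 20 + 22 − 2 = 87; the blank must be 92 − 87 = 5.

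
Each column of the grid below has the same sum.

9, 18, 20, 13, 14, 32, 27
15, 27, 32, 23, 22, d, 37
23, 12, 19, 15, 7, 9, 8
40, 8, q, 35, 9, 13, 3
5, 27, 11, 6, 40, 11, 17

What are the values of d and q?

d = 27, q = 10

The complete columns each total 92.
Column 6 is missing 92 − 65 = 27 (since 32 + 9 + 13 + 11 = 65).
Column 3 is missing 92 − 82 = 10 (since 20 + 32 + 19 + 11 = 82).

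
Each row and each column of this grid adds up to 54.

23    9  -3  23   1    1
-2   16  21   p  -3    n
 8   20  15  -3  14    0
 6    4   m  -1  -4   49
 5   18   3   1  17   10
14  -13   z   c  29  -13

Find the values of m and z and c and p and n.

Column 6 has 1 + 0 + 49 + 10 − 13 = 47; the blank must be 54 − 47 = 7.
Row 4 has 6 + 4 − 1 − 4 + 49 = 54; the blank must be 54 − 54 = 0.
Row 2 has -2 + 16 + 21 − 3 + 7 = 39; the blank must be 54 − 39 = 15.
Column 4 has 23 + 15 − 3 − 1 + 1 = 35; the blank must be 54 − 35 = 19.
Row 6 has 14 − 13 + 19 + 29 − 13 = 36; the blank must be 54 − 36 = 18.

m = 0, z = 18, c = 19, p = 15, n = 7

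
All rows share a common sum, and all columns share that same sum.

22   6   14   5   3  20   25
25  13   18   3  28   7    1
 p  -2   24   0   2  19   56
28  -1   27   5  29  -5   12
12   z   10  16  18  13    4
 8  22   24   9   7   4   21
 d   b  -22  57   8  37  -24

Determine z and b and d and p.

z = 22, b = 35, d = 4, p = -4

Rows 1 and 2 both sum to 95, so that's the common total.
The known cells in row 3 total 99, leaving 95 − 99 = -4 for the blank.
The known cells in row 5 total 73, leaving 95 − 73 = 22 for the blank.
The known cells in column 2 total 60, leaving 95 − 60 = 35 for the blank.
The known cells in row 7 total 91, leaving 95 − 91 = 4 for the blank.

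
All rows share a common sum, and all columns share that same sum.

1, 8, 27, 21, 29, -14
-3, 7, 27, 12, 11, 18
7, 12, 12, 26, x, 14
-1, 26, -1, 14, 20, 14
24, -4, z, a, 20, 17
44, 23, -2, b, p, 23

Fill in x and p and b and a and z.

x = 1, p = -9, b = -7, a = 6, z = 9

Rows 1 and 2 both sum to 72, so that's the common total.
Row 3 has 7 + 12 + 12 + 26 + 14 = 71; the blank must be 72 − 71 = 1.
Column 5 has 29 + 11 + 1 + 20 + 20 = 81; the blank must be 72 − 81 = -9.
Column 3 has 27 + 27 + 12 − 1 − 2 = 63; the blank must be 72 − 63 = 9.
Row 5 has 24 − 4 + 9 + 20 + 17 = 66; the blank must be 72 − 66 = 6.
Row 6 has 44 + 23 − 2 − 9 + 23 = 79; the blank must be 72 − 79 = -7.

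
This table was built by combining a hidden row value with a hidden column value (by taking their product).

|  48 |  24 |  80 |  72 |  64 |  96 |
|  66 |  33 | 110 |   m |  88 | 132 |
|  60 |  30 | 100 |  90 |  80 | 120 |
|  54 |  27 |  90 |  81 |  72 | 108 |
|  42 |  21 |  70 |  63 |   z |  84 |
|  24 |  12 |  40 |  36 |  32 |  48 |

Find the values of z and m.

z = 56, m = 99

Each row is a constant multiple of every other row — this is a multiplication table with the headers hidden.
Row 5 is 84/96 = 7/8 times row 1, so its entry in column 5 is 64 × 7/8 = 56.
Row 2 is 132/96 = 11/8 times row 1, so its entry in column 4 is 72 × 11/8 = 99.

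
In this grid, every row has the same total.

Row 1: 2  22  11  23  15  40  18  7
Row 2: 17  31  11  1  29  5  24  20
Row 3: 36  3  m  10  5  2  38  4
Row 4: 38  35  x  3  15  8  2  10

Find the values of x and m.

The complete rows each total 138.
Row 4 is missing 138 − 111 = 27 (since 38 + 35 + 3 + 15 + 8 + 2 + 10 = 111).
Row 3 is missing 138 − 98 = 40 (since 36 + 3 + 10 + 5 + 2 + 38 + 4 = 98).

x = 27, m = 40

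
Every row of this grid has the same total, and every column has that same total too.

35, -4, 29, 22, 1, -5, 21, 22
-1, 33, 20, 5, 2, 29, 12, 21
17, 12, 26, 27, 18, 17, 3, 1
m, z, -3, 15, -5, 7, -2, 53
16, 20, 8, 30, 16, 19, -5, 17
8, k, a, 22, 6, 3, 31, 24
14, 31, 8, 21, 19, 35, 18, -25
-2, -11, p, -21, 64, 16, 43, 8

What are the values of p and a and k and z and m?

Rows 1 and 2 both sum to 121, so that's the common total.
The known cells in column 1 total 87, leaving 121 − 87 = 34 for the blank.
The known cells in row 4 total 99, leaving 121 − 99 = 22 for the blank.
The known cells in column 2 total 103, leaving 121 − 103 = 18 for the blank.
The known cells in row 8 total 97, leaving 121 − 97 = 24 for the blank.
The known cells in row 6 total 112, leaving 121 − 112 = 9 for the blank.

p = 24, a = 9, k = 18, z = 22, m = 34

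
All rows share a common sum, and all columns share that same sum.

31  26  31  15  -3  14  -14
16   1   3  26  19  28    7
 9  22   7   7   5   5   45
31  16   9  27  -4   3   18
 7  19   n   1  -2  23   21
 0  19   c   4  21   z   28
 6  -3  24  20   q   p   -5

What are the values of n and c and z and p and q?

n = 31, c = -5, z = 33, p = -6, q = 64

Rows 1 and 2 both sum to 100, so that's the common total.
Column 5 has -3 + 19 + 5 − 4 − 2 + 21 = 36; the blank must be 100 − 36 = 64.
Row 7 has 6 − 3 + 24 + 20 + 64 − 5 = 106; the blank must be 100 − 106 = -6.
Column 6 has 14 + 28 + 5 + 3 + 23 − 6 = 67; the blank must be 100 − 67 = 33.
Row 5 has 7 + 19 + 1 − 2 + 23 + 21 = 69; the blank must be 100 − 69 = 31.
Row 6 has 0 + 19 + 4 + 21 + 33 + 28 = 105; the blank must be 100 − 105 = -5.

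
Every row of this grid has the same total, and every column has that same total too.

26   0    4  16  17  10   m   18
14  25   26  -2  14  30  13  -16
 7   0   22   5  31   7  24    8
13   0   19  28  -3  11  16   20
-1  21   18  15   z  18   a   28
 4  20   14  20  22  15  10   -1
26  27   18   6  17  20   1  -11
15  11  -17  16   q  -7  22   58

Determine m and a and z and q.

m = 13, a = 5, z = 0, q = 6

Rows 2 and 3 both sum to 104, so that's the common total.
Row 8: 15 + 11 − 17 + 16 − 7 + 22 + 58 = 98, so its missing entry is 104 − 98 = 6.
Column 5: 17 + 14 + 31 − 3 + 22 + 17 + 6 = 104, so its missing entry is 104 − 104 = 0.
Row 5: -1 + 21 + 18 + 15 + 0 + 18 + 28 = 99, so its missing entry is 104 − 99 = 5.
Row 1: 26 + 0 + 4 + 16 + 17 + 10 + 18 = 91, so its missing entry is 104 − 91 = 13.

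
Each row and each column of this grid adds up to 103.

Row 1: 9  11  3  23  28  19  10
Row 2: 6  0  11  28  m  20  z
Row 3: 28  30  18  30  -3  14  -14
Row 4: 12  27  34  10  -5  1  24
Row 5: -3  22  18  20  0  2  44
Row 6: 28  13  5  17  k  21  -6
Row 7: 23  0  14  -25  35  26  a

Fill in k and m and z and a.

The known cells in row 7 total 73, leaving 103 − 73 = 30 for the blank.
The known cells in column 7 total 88, leaving 103 − 88 = 15 for the blank.
The known cells in row 6 total 78, leaving 103 − 78 = 25 for the blank.
The known cells in row 2 total 80, leaving 103 − 80 = 23 for the blank.

k = 25, m = 23, z = 15, a = 30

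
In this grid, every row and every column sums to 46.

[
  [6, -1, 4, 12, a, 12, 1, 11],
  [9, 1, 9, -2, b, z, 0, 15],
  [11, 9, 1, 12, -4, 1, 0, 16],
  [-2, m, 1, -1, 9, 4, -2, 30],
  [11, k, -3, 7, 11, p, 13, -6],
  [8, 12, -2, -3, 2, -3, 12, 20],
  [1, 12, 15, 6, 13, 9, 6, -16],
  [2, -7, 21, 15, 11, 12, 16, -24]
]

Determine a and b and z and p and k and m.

The known cells in row 1 total 45, leaving 46 − 45 = 1 for the blank.
The known cells in row 4 total 39, leaving 46 − 39 = 7 for the blank.
The known cells in column 5 total 43, leaving 46 − 43 = 3 for the blank.
The known cells in row 2 total 35, leaving 46 − 35 = 11 for the blank.
The known cells in column 6 total 46, leaving 46 − 46 = 0 for the blank.
The known cells in row 5 total 33, leaving 46 − 33 = 13 for the blank.

a = 1, b = 3, z = 11, p = 0, k = 13, m = 7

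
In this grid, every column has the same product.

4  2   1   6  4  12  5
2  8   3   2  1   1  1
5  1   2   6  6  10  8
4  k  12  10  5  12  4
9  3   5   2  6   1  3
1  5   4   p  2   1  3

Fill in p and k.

p = 1, k = 6

Columns 1 and 3 each multiply to 1440, so every column has product 1440.
Column 4: 6×2×6×10×2 = 1440, so the missing entry is 1440 ÷ 1440 = 1.
Column 2: 2×8×1×3×5 = 240, so the missing entry is 1440 ÷ 240 = 6.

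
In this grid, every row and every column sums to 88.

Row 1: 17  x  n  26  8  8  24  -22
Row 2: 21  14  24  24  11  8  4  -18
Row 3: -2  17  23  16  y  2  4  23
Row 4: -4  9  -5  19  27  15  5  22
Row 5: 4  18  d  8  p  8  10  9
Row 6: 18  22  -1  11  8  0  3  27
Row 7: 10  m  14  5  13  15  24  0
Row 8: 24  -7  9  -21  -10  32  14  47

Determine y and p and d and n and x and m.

Row 3 has -2 + 17 + 23 + 16 + 2 + 4 + 23 = 83; the blank must be 88 − 83 = 5.
Column 5 has 8 + 11 + 5 + 27 + 8 + 13 − 10 = 62; the blank must be 88 − 62 = 26.
Row 7 has 10 + 14 + 5 + 13 + 15 + 24 + 0 = 81; the blank must be 88 − 81 = 7.
Column 2 has 14 + 17 + 9 + 18 + 22 + 7 − 7 = 80; the blank must be 88 − 80 = 8.
Row 5 has 4 + 18 + 8 + 26 + 8 + 10 + 9 = 83; the blank must be 88 − 83 = 5.
Row 1 has 17 + 8 + 26 + 8 + 8 + 24 − 22 = 69; the blank must be 88 − 69 = 19.

y = 5, p = 26, d = 5, n = 19, x = 8, m = 7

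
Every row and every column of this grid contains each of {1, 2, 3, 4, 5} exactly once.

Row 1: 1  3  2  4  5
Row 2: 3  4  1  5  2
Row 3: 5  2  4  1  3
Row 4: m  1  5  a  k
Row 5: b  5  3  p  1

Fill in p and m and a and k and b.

p = 2, m = 2, a = 3, k = 4, b = 4

At (row 4, col 5): column 5 already has {1, 2, 3, 5}, so the value is 4.
Cell (5,4): row 5 is missing {2, 4} and column 4 is missing {2, 3} → 2.
At (row 5, col 1): row 5 already has {1, 2, 3, 5}, so the value is 4.
For row 4, column 1: column 1 already has {1, 3, 4, 5}; that leaves 2.
Cell (4,4): row 4 already has {1, 2, 4, 5} → 3.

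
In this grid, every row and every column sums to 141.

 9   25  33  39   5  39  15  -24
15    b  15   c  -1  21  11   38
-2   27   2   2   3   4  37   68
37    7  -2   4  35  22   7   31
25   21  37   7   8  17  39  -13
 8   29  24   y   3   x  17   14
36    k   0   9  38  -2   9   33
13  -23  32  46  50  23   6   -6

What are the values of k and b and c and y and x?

Column 6: 39 + 21 + 4 + 22 + 17 − 2 + 23 = 124, so its missing entry is 141 − 124 = 17.
Row 7: 36 + 0 + 9 + 38 − 2 + 9 + 33 = 123, so its missing entry is 141 − 123 = 18.
Column 2: 25 + 27 + 7 + 21 + 29 + 18 − 23 = 104, so its missing entry is 141 − 104 = 37.
Row 6: 8 + 29 + 24 + 3 + 17 + 17 + 14 = 112, so its missing entry is 141 − 112 = 29.
Row 2: 15 + 37 + 15 − 1 + 21 + 11 + 38 = 136, so its missing entry is 141 − 136 = 5.

k = 18, b = 37, c = 5, y = 29, x = 17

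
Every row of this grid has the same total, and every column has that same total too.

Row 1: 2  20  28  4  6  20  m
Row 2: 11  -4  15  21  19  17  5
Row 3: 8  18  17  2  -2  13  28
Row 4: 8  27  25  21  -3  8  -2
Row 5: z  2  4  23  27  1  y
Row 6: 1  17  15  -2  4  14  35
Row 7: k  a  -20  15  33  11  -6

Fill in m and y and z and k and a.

Rows 2 and 3 both sum to 84, so that's the common total.
Column 2: 20 − 4 + 18 + 27 + 2 + 17 = 80, so its missing entry is 84 − 80 = 4.
Row 1: 2 + 20 + 28 + 4 + 6 + 20 = 80, so its missing entry is 84 − 80 = 4.
Column 7: 4 + 5 + 28 − 2 + 35 − 6 = 64, so its missing entry is 84 − 64 = 20.
Row 5: 2 + 4 + 23 + 27 + 1 + 20 = 77, so its missing entry is 84 − 77 = 7.
Row 7: 4 − 20 + 15 + 33 + 11 − 6 = 37, so its missing entry is 84 − 37 = 47.

m = 4, y = 20, z = 7, k = 47, a = 4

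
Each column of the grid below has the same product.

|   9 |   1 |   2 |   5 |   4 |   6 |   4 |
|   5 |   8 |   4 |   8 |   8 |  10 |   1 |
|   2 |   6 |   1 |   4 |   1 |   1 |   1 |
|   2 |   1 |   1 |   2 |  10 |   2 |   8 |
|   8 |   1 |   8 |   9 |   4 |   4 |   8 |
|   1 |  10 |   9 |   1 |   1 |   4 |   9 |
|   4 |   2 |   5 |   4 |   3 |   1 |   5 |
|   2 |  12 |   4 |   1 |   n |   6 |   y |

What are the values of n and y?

Columns 1 and 6 each multiply to 11520, so every column has product 11520.
Column 5: 4×8×1×10×4×1×3 = 3840, so the missing entry is 11520 ÷ 3840 = 3.
Column 7: 4×1×1×8×8×9×5 = 11520, so the missing entry is 11520 ÷ 11520 = 1.

n = 3, y = 1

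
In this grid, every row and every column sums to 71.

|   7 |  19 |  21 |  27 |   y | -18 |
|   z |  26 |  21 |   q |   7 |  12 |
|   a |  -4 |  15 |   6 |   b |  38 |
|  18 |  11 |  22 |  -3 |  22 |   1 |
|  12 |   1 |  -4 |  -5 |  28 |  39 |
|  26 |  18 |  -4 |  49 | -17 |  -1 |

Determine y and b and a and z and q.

y = 15, b = 16, a = 0, z = 8, q = -3

Row 1 has 7 + 19 + 21 + 27 − 18 = 56; the blank must be 71 − 56 = 15.
Column 5 has 15 + 7 + 22 + 28 − 17 = 55; the blank must be 71 − 55 = 16.
Row 3 has -4 + 15 + 6 + 16 + 38 = 71; the blank must be 71 − 71 = 0.
Column 1 has 7 + 0 + 18 + 12 + 26 = 63; the blank must be 71 − 63 = 8.
Row 2 has 8 + 26 + 21 + 7 + 12 = 74; the blank must be 71 − 74 = -3.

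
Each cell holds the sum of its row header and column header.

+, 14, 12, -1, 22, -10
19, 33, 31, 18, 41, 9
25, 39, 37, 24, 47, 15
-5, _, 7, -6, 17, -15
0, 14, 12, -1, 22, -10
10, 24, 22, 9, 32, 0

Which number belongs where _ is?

-5 + 14 = 9.

9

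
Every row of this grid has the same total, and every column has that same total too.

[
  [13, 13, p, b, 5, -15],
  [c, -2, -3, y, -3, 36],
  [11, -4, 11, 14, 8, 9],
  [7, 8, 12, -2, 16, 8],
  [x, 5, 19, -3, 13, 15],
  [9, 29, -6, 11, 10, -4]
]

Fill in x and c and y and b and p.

x = 0, c = 9, y = 12, b = 17, p = 16

Rows 3 and 4 both sum to 49, so that's the common total.
Row 5 has 5 + 19 − 3 + 13 + 15 = 49; the blank must be 49 − 49 = 0.
Column 3 has -3 + 11 + 12 + 19 − 6 = 33; the blank must be 49 − 33 = 16.
Row 1 has 13 + 13 + 16 + 5 − 15 = 32; the blank must be 49 − 32 = 17.
Column 1 has 13 + 11 + 7 + 0 + 9 = 40; the blank must be 49 − 40 = 9.
Row 2 has 9 − 2 − 3 − 3 + 36 = 37; the blank must be 49 − 37 = 12.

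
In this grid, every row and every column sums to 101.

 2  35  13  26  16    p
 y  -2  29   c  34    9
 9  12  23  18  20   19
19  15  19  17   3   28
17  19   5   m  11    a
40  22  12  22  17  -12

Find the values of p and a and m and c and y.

The known cells in row 1 total 92, leaving 101 − 92 = 9 for the blank.
The known cells in column 6 total 53, leaving 101 − 53 = 48 for the blank.
The known cells in row 5 total 100, leaving 101 − 100 = 1 for the blank.
The known cells in column 1 total 87, leaving 101 − 87 = 14 for the blank.
The known cells in row 2 total 84, leaving 101 − 84 = 17 for the blank.

p = 9, a = 48, m = 1, c = 17, y = 14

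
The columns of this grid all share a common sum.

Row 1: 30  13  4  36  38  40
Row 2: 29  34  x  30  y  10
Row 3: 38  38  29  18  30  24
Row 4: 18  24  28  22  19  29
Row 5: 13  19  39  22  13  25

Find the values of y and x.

y = 28, x = 28

Columns 2 and 6 both add up to 128, so every column sums to 128.
Column 5: 38 + 30 + 19 + 13 = 100, so the missing entry is 128 − 100 = 28.
Column 3: 4 + 29 + 28 + 39 = 100, so the missing entry is 128 − 100 = 28.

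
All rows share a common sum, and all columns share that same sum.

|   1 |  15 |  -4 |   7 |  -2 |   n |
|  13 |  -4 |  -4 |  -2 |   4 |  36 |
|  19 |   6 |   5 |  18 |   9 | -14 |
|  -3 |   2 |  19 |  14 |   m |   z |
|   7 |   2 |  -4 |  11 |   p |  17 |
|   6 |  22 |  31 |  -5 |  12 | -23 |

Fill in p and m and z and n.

Rows 2 and 3 both sum to 43, so that's the common total.
Row 5: 7 + 2 − 4 + 11 + 17 = 33, so its missing entry is 43 − 33 = 10.
Column 5: -2 + 4 + 9 + 10 + 12 = 33, so its missing entry is 43 − 33 = 10.
Row 4: -3 + 2 + 19 + 14 + 10 = 42, so its missing entry is 43 − 42 = 1.
Row 1: 1 + 15 − 4 + 7 − 2 = 17, so its missing entry is 43 − 17 = 26.

p = 10, m = 10, z = 1, n = 26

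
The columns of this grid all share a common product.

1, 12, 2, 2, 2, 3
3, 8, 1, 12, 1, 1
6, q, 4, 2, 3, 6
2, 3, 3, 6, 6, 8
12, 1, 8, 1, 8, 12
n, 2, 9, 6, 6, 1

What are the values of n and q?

Columns 5 and 6 each multiply to 1728, so every column has product 1728.
Column 1: 1×3×6×2×12 = 432, so the missing entry is 1728 ÷ 432 = 4.
Column 2: 12×8×3×1×2 = 576, so the missing entry is 1728 ÷ 576 = 3.

n = 4, q = 3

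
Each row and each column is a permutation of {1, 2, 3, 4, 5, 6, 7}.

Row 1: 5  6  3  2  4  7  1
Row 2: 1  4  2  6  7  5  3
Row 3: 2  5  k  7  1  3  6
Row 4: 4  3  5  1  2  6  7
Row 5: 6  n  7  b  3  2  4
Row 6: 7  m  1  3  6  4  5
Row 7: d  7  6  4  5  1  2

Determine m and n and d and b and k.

m = 2, n = 1, d = 3, b = 5, k = 4

At (row 3, col 3): row 3 already has {1, 2, 3, 5, 6, 7}, so the value is 4.
At (row 5, col 4): column 4 already has {1, 2, 3, 4, 6, 7}, so the value is 5.
For row 6, column 2: row 6 already has {1, 3, 4, 5, 6, 7}; that leaves 2.
At (row 7, col 1): row 7 already has {1, 2, 4, 5, 6, 7}, so the value is 3.
For row 5, column 2: row 5 already has {2, 3, 4, 5, 6, 7}; that leaves 1.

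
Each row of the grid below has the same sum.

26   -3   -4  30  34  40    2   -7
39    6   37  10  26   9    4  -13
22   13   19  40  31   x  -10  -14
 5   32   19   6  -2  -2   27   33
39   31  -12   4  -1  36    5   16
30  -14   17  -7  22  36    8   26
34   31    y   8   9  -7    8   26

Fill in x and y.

Row 2 sums to 118 and so does row 6; that's the common total.
In row 3 the known cells total 101, leaving 118 − 101 = 17.
In row 7 the known cells total 109, leaving 118 − 109 = 9.

x = 17, y = 9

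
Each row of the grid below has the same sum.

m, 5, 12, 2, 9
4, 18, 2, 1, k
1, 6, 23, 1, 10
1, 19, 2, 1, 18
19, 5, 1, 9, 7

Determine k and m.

k = 16, m = 13

Rows 3 and 4 both add up to 41, so every row sums to 41.
Row 2: 4 + 18 + 2 + 1 = 25, so the missing entry is 41 − 25 = 16.
Row 1: 5 + 12 + 2 + 9 = 28, so the missing entry is 41 − 28 = 13.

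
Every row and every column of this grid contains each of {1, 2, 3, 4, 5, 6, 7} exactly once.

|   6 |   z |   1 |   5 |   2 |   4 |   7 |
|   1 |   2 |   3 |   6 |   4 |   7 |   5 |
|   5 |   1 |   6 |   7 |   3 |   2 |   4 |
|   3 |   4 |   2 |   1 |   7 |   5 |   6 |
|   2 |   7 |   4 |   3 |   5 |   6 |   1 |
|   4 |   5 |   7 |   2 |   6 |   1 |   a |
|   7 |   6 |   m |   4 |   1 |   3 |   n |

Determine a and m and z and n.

a = 3, m = 5, z = 3, n = 2

At (row 7, col 3): column 3 already has {1, 2, 3, 4, 6, 7}, so the value is 5.
At (row 7, col 7): row 7 already has {1, 3, 4, 5, 6, 7}, so the value is 2.
For row 6, column 7: row 6 already has {1, 2, 4, 5, 6, 7}; that leaves 3.
For row 1, column 2: row 1 already has {1, 2, 4, 5, 6, 7}; that leaves 3.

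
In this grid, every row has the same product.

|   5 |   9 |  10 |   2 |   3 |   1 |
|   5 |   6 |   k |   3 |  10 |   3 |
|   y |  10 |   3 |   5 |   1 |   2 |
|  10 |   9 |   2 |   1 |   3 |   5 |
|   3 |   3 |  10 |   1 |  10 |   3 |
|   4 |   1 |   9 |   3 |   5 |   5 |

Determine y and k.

Rows 1 and 5 each multiply to 2700, so every row has product 2700.
Row 3: 10×3×5×1×2 = 300, so the missing entry is 2700 ÷ 300 = 9.
Row 2: 5×6×3×10×3 = 2700, so the missing entry is 2700 ÷ 2700 = 1.

y = 9, k = 1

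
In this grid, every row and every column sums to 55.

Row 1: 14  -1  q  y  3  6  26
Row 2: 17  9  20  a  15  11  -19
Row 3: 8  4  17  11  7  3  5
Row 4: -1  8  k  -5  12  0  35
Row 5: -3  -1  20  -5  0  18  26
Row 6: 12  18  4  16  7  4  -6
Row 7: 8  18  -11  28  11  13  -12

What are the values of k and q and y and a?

k = 6, q = -1, y = 8, a = 2

Row 4: -1 + 8 − 5 + 12 + 0 + 35 = 49, so its missing entry is 55 − 49 = 6.
Row 2: 17 + 9 + 20 + 15 + 11 − 19 = 53, so its missing entry is 55 − 53 = 2.
Column 4: 2 + 11 − 5 − 5 + 16 + 28 = 47, so its missing entry is 55 − 47 = 8.
Row 1: 14 − 1 + 8 + 3 + 6 + 26 = 56, so its missing entry is 55 − 56 = -1.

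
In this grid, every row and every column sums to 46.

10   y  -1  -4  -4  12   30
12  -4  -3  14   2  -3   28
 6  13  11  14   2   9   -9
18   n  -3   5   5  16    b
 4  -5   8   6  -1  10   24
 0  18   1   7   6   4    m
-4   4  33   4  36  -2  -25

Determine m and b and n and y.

The known cells in row 1 total 43, leaving 46 − 43 = 3 for the blank.
The known cells in column 2 total 29, leaving 46 − 29 = 17 for the blank.
The known cells in row 6 total 36, leaving 46 − 36 = 10 for the blank.
The known cells in row 4 total 58, leaving 46 − 58 = -12 for the blank.

m = 10, b = -12, n = 17, y = 3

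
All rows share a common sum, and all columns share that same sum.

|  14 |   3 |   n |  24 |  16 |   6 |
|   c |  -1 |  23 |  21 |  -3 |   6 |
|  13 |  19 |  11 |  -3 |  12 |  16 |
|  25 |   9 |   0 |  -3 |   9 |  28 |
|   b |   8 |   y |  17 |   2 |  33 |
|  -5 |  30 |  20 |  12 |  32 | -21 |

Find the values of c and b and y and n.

c = 22, b = -1, y = 9, n = 5

Rows 3 and 4 both sum to 68, so that's the common total.
Row 2: -1 + 23 + 21 − 3 + 6 = 46, so its missing entry is 68 − 46 = 22.
Row 1: 14 + 3 + 24 + 16 + 6 = 63, so its missing entry is 68 − 63 = 5.
Column 1: 14 + 22 + 13 + 25 − 5 = 69, so its missing entry is 68 − 69 = -1.
Row 5: -1 + 8 + 17 + 2 + 33 = 59, so its missing entry is 68 − 59 = 9.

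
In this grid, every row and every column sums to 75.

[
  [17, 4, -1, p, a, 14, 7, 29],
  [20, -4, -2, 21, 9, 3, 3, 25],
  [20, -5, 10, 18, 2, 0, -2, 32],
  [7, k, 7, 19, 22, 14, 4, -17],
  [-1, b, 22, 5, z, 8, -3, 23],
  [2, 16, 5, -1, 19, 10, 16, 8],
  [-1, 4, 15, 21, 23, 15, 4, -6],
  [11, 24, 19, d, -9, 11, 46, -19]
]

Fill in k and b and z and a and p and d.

Row 4: 7 + 7 + 19 + 22 + 14 + 4 − 17 = 56, so its missing entry is 75 − 56 = 19.
Row 8: 11 + 24 + 19 − 9 + 11 + 46 − 19 = 83, so its missing entry is 75 − 83 = -8.
Column 4: 21 + 18 + 19 + 5 − 1 + 21 − 8 = 75, so its missing entry is 75 − 75 = 0.
Row 1: 17 + 4 − 1 + 0 + 14 + 7 + 29 = 70, so its missing entry is 75 − 70 = 5.
Column 5: 5 + 9 + 2 + 22 + 19 + 23 − 9 = 71, so its missing entry is 75 − 71 = 4.
Row 5: -1 + 22 + 5 + 4 + 8 − 3 + 23 = 58, so its missing entry is 75 − 58 = 17.

k = 19, b = 17, z = 4, a = 5, p = 0, d = -8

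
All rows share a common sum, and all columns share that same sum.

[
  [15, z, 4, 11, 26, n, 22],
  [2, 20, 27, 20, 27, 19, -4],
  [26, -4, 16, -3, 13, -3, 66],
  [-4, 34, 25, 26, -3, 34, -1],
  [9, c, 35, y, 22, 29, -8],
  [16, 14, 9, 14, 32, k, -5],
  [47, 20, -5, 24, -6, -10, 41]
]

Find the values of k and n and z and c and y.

k = 31, n = 11, z = 22, c = 5, y = 19

Rows 2 and 3 both sum to 111, so that's the common total.
The known cells in row 6 total 80, leaving 111 − 80 = 31 for the blank.
The known cells in column 4 total 92, leaving 111 − 92 = 19 for the blank.
The known cells in column 6 total 100, leaving 111 − 100 = 11 for the blank.
The known cells in row 1 total 89, leaving 111 − 89 = 22 for the blank.
The known cells in row 5 total 106, leaving 111 − 106 = 5 for the blank.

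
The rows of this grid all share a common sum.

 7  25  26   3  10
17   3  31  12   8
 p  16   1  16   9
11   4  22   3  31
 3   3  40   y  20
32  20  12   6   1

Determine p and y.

p = 29, y = 5

The complete rows each total 71.
Row 3 is missing 71 − 42 = 29 (since 16 + 1 + 16 + 9 = 42).
Row 5 is missing 71 − 66 = 5 (since 3 + 3 + 40 + 20 = 66).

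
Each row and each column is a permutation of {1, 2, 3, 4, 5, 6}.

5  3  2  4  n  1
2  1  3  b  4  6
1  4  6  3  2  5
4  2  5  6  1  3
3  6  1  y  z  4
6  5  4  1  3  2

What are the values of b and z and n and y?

b = 5, z = 5, n = 6, y = 2

Cell (2,4): row 2 already has {1, 2, 3, 4, 6} → 5.
At (row 1, col 5): row 1 already has {1, 2, 3, 4, 5}, so the value is 6.
For row 5, column 5: column 5 already has {1, 2, 3, 4, 6}; that leaves 5.
At (row 5, col 4): row 5 already has {1, 3, 4, 5, 6}, so the value is 2.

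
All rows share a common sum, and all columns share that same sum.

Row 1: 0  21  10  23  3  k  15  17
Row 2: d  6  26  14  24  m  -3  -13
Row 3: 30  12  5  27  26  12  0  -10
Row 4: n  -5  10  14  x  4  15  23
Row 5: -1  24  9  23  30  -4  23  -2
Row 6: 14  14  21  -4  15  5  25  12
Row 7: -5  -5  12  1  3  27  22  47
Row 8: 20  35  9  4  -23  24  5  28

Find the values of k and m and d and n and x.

k = 13, m = 21, d = 27, n = 17, x = 24

Rows 3 and 5 both sum to 102, so that's the common total.
The known cells in column 5 total 78, leaving 102 − 78 = 24 for the blank.
The known cells in row 4 total 85, leaving 102 − 85 = 17 for the blank.
The known cells in row 1 total 89, leaving 102 − 89 = 13 for the blank.
The known cells in column 6 total 81, leaving 102 − 81 = 21 for the blank.
The known cells in row 2 total 75, leaving 102 − 75 = 27 for the blank.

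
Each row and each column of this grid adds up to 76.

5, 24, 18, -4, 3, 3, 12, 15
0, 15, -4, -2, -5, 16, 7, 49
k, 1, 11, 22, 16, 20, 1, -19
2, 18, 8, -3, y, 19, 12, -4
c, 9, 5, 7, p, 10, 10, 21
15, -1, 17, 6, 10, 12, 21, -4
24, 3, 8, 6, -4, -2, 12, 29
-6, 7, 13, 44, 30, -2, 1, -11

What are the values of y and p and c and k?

y = 24, p = 2, c = 12, k = 24

The known cells in row 3 total 52, leaving 76 − 52 = 24 for the blank.
The known cells in column 1 total 64, leaving 76 − 64 = 12 for the blank.
The known cells in row 5 total 74, leaving 76 − 74 = 2 for the blank.
The known cells in row 4 total 52, leaving 76 − 52 = 24 for the blank.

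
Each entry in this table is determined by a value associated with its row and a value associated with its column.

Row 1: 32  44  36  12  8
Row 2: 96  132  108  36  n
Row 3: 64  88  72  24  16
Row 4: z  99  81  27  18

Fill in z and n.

Each row is a constant multiple of every other row — this is a multiplication table with the headers hidden.
Row 4 is 81/36 = 9/4 times row 1, so its entry in column 1 is 32 × 9/4 = 72.
Row 2 is 108/36 = 3/1 times row 1, so its entry in column 5 is 8 × 3/1 = 24.

z = 72, n = 24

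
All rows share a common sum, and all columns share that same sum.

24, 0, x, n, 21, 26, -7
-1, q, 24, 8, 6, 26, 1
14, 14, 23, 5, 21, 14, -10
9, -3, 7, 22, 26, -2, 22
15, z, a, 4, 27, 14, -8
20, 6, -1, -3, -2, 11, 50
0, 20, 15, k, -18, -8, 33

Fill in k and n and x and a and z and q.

k = 39, n = 6, x = 11, a = 2, z = 27, q = 17

Rows 3 and 4 both sum to 81, so that's the common total.
Row 2: -1 + 24 + 8 + 6 + 26 + 1 = 64, so its missing entry is 81 − 64 = 17.
Row 7: 0 + 20 + 15 − 18 − 8 + 33 = 42, so its missing entry is 81 − 42 = 39.
Column 4: 8 + 5 + 22 + 4 − 3 + 39 = 75, so its missing entry is 81 − 75 = 6.
Row 1: 24 + 0 + 6 + 21 + 26 − 7 = 70, so its missing entry is 81 − 70 = 11.
Column 3: 11 + 24 + 23 + 7 − 1 + 15 = 79, so its missing entry is 81 − 79 = 2.
Row 5: 15 + 2 + 4 + 27 + 14 − 8 = 54, so its missing entry is 81 − 54 = 27.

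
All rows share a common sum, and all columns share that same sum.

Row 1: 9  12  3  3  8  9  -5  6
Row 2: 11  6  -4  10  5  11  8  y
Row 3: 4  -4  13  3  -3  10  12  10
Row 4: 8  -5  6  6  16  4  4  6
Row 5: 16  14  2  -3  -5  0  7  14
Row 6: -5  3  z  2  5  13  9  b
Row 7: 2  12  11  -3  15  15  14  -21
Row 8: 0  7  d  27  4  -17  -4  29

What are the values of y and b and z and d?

Rows 1 and 3 both sum to 45, so that's the common total.
Row 8 has 0 + 7 + 27 + 4 − 17 − 4 + 29 = 46; the blank must be 45 − 46 = -1.
Row 2 has 11 + 6 − 4 + 10 + 5 + 11 + 8 = 47; the blank must be 45 − 47 = -2.
Column 8 has 6 − 2 + 10 + 6 + 14 − 21 + 29 = 42; the blank must be 45 − 42 = 3.
Row 6 has -5 + 3 + 2 + 5 + 13 + 9 + 3 = 30; the blank must be 45 − 30 = 15.

y = -2, b = 3, z = 15, d = -1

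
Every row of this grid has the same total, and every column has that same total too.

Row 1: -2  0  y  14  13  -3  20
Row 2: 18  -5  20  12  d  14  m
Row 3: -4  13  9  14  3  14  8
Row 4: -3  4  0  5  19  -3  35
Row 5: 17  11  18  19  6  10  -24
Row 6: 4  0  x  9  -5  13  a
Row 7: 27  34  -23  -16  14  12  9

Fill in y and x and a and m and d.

Rows 3 and 4 both sum to 57, so that's the common total.
The known cells in column 5 total 50, leaving 57 − 50 = 7 for the blank.
The known cells in row 1 total 42, leaving 57 − 42 = 15 for the blank.
The known cells in row 2 total 66, leaving 57 − 66 = -9 for the blank.
The known cells in column 7 total 39, leaving 57 − 39 = 18 for the blank.
The known cells in row 6 total 39, leaving 57 − 39 = 18 for the blank.

y = 15, x = 18, a = 18, m = -9, d = 7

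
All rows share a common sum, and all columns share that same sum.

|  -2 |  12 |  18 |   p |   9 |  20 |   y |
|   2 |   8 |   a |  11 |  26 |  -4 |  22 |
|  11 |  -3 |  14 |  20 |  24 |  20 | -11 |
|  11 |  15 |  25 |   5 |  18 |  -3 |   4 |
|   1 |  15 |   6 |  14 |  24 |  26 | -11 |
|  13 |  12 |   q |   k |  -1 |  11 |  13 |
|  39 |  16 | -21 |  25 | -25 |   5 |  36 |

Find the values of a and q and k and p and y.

a = 10, q = 23, k = 4, p = -4, y = 22

Rows 3 and 4 both sum to 75, so that's the common total.
Row 2: 2 + 8 + 11 + 26 − 4 + 22 = 65, so its missing entry is 75 − 65 = 10.
Column 7: 22 − 11 + 4 − 11 + 13 + 36 = 53, so its missing entry is 75 − 53 = 22.
Row 1: -2 + 12 + 18 + 9 + 20 + 22 = 79, so its missing entry is 75 − 79 = -4.
Column 4: -4 + 11 + 20 + 5 + 14 + 25 = 71, so its missing entry is 75 − 71 = 4.
Row 6: 13 + 12 + 4 − 1 + 11 + 13 = 52, so its missing entry is 75 − 52 = 23.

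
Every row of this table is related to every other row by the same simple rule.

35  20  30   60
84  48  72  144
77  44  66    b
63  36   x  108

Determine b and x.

b = 132, x = 54

Each row is a constant multiple of every other row — this is a multiplication table with the headers hidden.
Row 3 is 44/20 = 11/5 times row 1, so its entry in column 4 is 60 × 11/5 = 132.
Row 4 is 36/20 = 9/5 times row 1, so its entry in column 3 is 30 × 9/5 = 54.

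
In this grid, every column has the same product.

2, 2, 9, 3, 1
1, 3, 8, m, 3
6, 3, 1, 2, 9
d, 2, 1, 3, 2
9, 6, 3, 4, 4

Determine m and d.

m = 3, d = 2

Columns 2 and 3 each multiply to 216, so every column has product 216.
Column 4: 3×2×3×4 = 72, so the missing entry is 216 ÷ 72 = 3.
Column 1: 2×1×6×9 = 108, so the missing entry is 216 ÷ 108 = 2.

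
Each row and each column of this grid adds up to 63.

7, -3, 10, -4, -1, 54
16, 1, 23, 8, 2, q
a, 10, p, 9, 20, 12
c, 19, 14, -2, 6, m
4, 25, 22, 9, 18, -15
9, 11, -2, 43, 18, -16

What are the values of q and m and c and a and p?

q = 13, m = 15, c = 11, a = 16, p = -4

The known cells in row 2 total 50, leaving 63 − 50 = 13 for the blank.
The known cells in column 3 total 67, leaving 63 − 67 = -4 for the blank.
The known cells in row 3 total 47, leaving 63 − 47 = 16 for the blank.
The known cells in column 1 total 52, leaving 63 − 52 = 11 for the blank.
The known cells in row 4 total 48, leaving 63 − 48 = 15 for the blank.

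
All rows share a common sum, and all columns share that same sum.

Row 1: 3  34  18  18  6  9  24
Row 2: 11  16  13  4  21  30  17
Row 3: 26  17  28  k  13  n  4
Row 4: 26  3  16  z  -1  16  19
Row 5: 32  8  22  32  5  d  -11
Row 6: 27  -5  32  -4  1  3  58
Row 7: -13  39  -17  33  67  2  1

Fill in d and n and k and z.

d = 24, n = 28, k = -4, z = 33

Rows 1 and 2 both sum to 112, so that's the common total.
The known cells in row 5 total 88, leaving 112 − 88 = 24 for the blank.
The known cells in column 6 total 84, leaving 112 − 84 = 28 for the blank.
The known cells in row 3 total 116, leaving 112 − 116 = -4 for the blank.
The known cells in row 4 total 79, leaving 112 − 79 = 33 for the blank.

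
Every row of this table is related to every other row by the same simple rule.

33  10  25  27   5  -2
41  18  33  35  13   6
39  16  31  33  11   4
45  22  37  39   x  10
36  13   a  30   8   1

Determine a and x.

a = 28, x = 17

The difference between any two rows is the same in every column — this is an addition table with the headers hidden.
Row 5 minus row 1 is 13 − 10 = 3, so its entry in column 3 is 25 + 3 = 28.
Row 4 minus row 1 is 22 − 10 = 12, so its entry in column 5 is 5 + 12 = 17.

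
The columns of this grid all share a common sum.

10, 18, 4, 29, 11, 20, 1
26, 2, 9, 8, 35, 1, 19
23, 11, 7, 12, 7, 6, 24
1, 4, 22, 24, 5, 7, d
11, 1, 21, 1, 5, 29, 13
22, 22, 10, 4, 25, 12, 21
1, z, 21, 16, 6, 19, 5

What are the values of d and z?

Columns 4 and 6 both add up to 94, so every column sums to 94.
Column 7: 1 + 19 + 24 + 13 + 21 + 5 = 83, so the missing entry is 94 − 83 = 11.
Column 2: 18 + 2 + 11 + 4 + 1 + 22 = 58, so the missing entry is 94 − 58 = 36.

d = 11, z = 36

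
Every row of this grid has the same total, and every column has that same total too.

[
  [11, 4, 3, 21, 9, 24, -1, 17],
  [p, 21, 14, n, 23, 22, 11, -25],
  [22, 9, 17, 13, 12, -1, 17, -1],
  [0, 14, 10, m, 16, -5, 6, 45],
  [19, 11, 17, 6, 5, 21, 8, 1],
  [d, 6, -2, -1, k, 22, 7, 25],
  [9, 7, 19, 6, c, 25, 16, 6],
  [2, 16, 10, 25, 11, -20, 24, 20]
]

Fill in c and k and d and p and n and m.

Rows 1 and 3 both sum to 88, so that's the common total.
The known cells in row 7 total 88, leaving 88 − 88 = 0 for the blank.
The known cells in column 5 total 76, leaving 88 − 76 = 12 for the blank.
The known cells in row 4 total 86, leaving 88 − 86 = 2 for the blank.
The known cells in row 6 total 69, leaving 88 − 69 = 19 for the blank.
The known cells in column 1 total 82, leaving 88 − 82 = 6 for the blank.
The known cells in row 2 total 72, leaving 88 − 72 = 16 for the blank.

c = 0, k = 12, d = 19, p = 6, n = 16, m = 2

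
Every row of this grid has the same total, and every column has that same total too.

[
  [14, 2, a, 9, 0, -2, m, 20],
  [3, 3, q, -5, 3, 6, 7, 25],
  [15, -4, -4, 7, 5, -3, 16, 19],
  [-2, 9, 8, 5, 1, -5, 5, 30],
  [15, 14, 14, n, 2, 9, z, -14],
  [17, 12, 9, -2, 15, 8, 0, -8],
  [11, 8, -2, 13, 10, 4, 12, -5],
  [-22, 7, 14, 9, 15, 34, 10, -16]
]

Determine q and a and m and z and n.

Rows 3 and 4 both sum to 51, so that's the common total.
Row 2 has 3 + 3 − 5 + 3 + 6 + 7 + 25 = 42; the blank must be 51 − 42 = 9.
Column 4 has 9 − 5 + 7 + 5 − 2 + 13 + 9 = 36; the blank must be 51 − 36 = 15.
Row 5 has 15 + 14 + 14 + 15 + 2 + 9 − 14 = 55; the blank must be 51 − 55 = -4.
Column 7 has 7 + 16 + 5 − 4 + 0 + 12 + 10 = 46; the blank must be 51 − 46 = 5.
Row 1 has 14 + 2 + 9 + 0 − 2 + 5 + 20 = 48; the blank must be 51 − 48 = 3.

q = 9, a = 3, m = 5, z = -4, n = 15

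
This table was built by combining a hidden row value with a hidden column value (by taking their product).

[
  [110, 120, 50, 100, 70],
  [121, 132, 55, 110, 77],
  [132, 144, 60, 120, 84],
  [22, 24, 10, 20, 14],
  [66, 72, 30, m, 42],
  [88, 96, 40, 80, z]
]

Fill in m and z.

m = 60, z = 56

Each row is a constant multiple of every other row — this is a multiplication table with the headers hidden.
Row 5 is 66/110 = 3/5 times row 1, so its entry in column 4 is 100 × 3/5 = 60.
Row 6 is 88/110 = 4/5 times row 1, so its entry in column 5 is 70 × 4/5 = 56.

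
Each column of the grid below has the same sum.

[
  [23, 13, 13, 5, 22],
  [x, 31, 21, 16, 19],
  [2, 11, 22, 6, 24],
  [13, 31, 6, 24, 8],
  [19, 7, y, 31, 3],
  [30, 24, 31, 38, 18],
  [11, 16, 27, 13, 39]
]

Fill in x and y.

The complete columns each total 133.
Column 1 is missing 133 − 98 = 35 (since 23 + 2 + 13 + 19 + 30 + 11 = 98).
Column 3 is missing 133 − 120 = 13 (since 13 + 21 + 22 + 6 + 31 + 27 = 120).

x = 35, y = 13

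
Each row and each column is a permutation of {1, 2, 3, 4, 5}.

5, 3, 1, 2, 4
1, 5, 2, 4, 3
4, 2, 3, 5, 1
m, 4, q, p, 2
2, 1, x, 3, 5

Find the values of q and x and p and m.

Cell (4,4): column 4 already has {2, 3, 4, 5} → 1.
For row 5, column 3: row 5 already has {1, 2, 3, 5}; that leaves 4.
At (row 4, col 3): column 3 already has {1, 2, 3, 4}, so the value is 5.
Cell (4,1): row 4 already has {1, 2, 4, 5} → 3.

q = 5, x = 4, p = 1, m = 3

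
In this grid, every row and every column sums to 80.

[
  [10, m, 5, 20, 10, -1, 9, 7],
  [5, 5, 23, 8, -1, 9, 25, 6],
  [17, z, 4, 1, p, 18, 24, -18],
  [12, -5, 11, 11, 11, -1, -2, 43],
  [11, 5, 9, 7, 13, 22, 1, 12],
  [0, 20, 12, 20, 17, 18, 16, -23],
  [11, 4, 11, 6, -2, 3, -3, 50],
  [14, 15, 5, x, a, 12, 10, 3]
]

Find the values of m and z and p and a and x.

m = 20, z = 16, p = 18, a = 14, x = 7

Row 1: 10 + 5 + 20 + 10 − 1 + 9 + 7 = 60, so its missing entry is 80 − 60 = 20.
Column 2: 20 + 5 − 5 + 5 + 20 + 4 + 15 = 64, so its missing entry is 80 − 64 = 16.
Row 3: 17 + 16 + 4 + 1 + 18 + 24 − 18 = 62, so its missing entry is 80 − 62 = 18.
Column 5: 10 − 1 + 18 + 11 + 13 + 17 − 2 = 66, so its missing entry is 80 − 66 = 14.
Row 8: 14 + 15 + 5 + 14 + 12 + 10 + 3 = 73, so its missing entry is 80 − 73 = 7.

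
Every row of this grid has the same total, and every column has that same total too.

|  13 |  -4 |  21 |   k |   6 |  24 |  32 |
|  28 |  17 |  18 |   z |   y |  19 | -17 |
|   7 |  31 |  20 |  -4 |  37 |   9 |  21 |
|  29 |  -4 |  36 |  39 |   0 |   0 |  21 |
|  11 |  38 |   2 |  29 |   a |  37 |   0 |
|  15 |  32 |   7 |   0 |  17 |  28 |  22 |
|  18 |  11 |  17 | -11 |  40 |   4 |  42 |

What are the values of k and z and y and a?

k = 29, z = 39, y = 17, a = 4

Rows 3 and 4 both sum to 121, so that's the common total.
Row 5 has 11 + 38 + 2 + 29 + 37 + 0 = 117; the blank must be 121 − 117 = 4.
Row 1 has 13 − 4 + 21 + 6 + 24 + 32 = 92; the blank must be 121 − 92 = 29.
Column 4 has 29 − 4 + 39 + 29 + 0 − 11 = 82; the blank must be 121 − 82 = 39.
Row 2 has 28 + 17 + 18 + 39 + 19 − 17 = 104; the blank must be 121 − 104 = 17.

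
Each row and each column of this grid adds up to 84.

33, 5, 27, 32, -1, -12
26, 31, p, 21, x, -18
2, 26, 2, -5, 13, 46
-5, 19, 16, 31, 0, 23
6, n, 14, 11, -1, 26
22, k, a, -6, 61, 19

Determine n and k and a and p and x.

The known cells in column 5 total 72, leaving 84 − 72 = 12 for the blank.
The known cells in row 2 total 72, leaving 84 − 72 = 12 for the blank.
The known cells in row 5 total 56, leaving 84 − 56 = 28 for the blank.
The known cells in column 2 total 109, leaving 84 − 109 = -25 for the blank.
The known cells in row 6 total 71, leaving 84 − 71 = 13 for the blank.

n = 28, k = -25, a = 13, p = 12, x = 12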